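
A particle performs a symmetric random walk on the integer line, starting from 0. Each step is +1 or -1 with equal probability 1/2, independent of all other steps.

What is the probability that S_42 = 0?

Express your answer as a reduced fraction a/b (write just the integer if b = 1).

To return to 0 after 42 steps: need exactly 21 steps of +1 and 21 of -1.
Favorable paths: C(42,21) = 538257874440
Total paths: 2^42 = 4398046511104
P = 538257874440/4398046511104 = 67282234305/549755813888

Answer: 67282234305/549755813888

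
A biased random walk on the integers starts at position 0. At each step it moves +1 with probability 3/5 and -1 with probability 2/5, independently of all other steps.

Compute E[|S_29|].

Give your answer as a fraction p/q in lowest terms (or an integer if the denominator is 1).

S_29 takes values m ≡ 1 (mod 2) with |m| ≤ 29; P(S_29=m) = C(29,(29+m)/2) · (3/5)^((29+m)/2) · (2/5)^((29-m)/2).
Distribution: P(S=-29)=536870912/186264514923095703125, P(S=-27)=23353884672/186264514923095703125, P(S=-25)=490431578112/186264514923095703125, P(S=-23)=6620826304512/186264514923095703125, P(S=-21)=64553056468992/186264514923095703125, P(S=-19)=96829584703488/37252902984619140625, P(S=-17)=580977508220928/37252902984619140625, P(S=-15)=2863389147660288/37252902984619140625, P(S=-13)=11811480234098688/37252902984619140625, P(S=-11)=41340180819345408/37252902984619140625, P(S=-9)=124020542458036224/37252902984619140625, P(S=-7)=321325950914002944/37252902984619140625, P(S=-5)=722983389556506624/37252902984619140625, P(S=-3)=1418159725668532224/37252902984619140625, P(S=-1)=2431130958288912384/37252902984619140625, P(S=1)=3646696437433368576/37252902984619140625, P(S=3)=4786289074131296256/37252902984619140625, P(S=5)=5490155114444722176/37252902984619140625, P(S=7)=5490155114444722176/37252902984619140625, P(S=9)=4767766283596732416/37252902984619140625, P(S=11)=3575824712697549312/37252902984619140625, P(S=13)=2298744458162710272/37252902984619140625, P(S=15)=1253860613543296512/37252902984619140625, P(S=17)=572414627921939712/37252902984619140625, P(S=19)=214655485470727392/37252902984619140625, P(S=21)=321983228206091088/186264514923095703125, P(S=23)=74303821893713328/186264514923095703125, P(S=25)=12383970315618888/186264514923095703125, P(S=27)=1326853962387738/186264514923095703125, P(S=29)=68630377364883/186264514923095703125
E[|S_29|] = Σ_m |m|·P(S_29=m) = 9789013990882711601/1490116119384765625

Answer: 9789013990882711601/1490116119384765625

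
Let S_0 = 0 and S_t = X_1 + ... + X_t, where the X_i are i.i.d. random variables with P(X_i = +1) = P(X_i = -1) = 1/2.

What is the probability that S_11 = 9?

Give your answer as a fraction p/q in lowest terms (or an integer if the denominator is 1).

Answer: 11/2048

Derivation:
To reach position 9 after 11 steps: need 10 steps of +1 and 1 of -1.
Favorable paths: C(11,10) = 11
Total paths: 2^11 = 2048
P = 11/2048 = 11/2048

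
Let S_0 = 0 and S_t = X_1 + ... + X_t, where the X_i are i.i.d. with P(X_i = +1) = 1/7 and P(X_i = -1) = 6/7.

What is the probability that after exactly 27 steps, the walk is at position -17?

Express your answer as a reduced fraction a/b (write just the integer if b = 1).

Answer: 10625820151186225889280/65712362363534280139543

Derivation:
To reach position -17 after 27 steps: need 5 steps of +1 and 22 steps of -1.
Number of such sequences: C(27,5) = 80730
Each has probability (1/7)^5 · (6/7)^22 = 131621703842267136/65712362363534280139543
P = 80730 · 131621703842267136/65712362363534280139543 = 10625820151186225889280/65712362363534280139543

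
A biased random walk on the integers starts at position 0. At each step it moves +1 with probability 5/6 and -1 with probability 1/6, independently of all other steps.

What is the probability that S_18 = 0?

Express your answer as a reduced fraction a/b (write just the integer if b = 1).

Answer: 23740234375/25389989167104

Derivation:
To be at 0 after 18 steps: need exactly 9 steps of +1 and 9 of -1.
Number of such sequences: C(18,9) = 48620
Each has probability (5/6)^9 · (1/6)^9 = 1953125/101559956668416
P = 48620 · 1953125/101559956668416 = 23740234375/25389989167104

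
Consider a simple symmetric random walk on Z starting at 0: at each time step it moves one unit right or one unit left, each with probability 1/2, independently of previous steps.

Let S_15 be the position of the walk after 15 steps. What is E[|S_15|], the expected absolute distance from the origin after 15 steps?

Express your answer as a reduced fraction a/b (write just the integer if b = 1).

S_15 takes values m ≡ 1 (mod 2) with |m| ≤ 15; P(S_15=m) = C(15,(15+m)/2)/2^15.
Total paths: 2^15 = 32768
Distribution: P(S=-15)=1/32768, P(S=-13)=15/32768, P(S=-11)=105/32768, P(S=-9)=455/32768, P(S=-7)=1365/32768, P(S=-5)=3003/32768, P(S=-3)=5005/32768, P(S=-1)=6435/32768, P(S=1)=6435/32768, P(S=3)=5005/32768, P(S=5)=3003/32768, P(S=7)=1365/32768, P(S=9)=455/32768, P(S=11)=105/32768, P(S=13)=15/32768, P(S=15)=1/32768
E[|S_15|] = Σ_m |m|·P(S_15=m) = 102960/32768 = 6435/2048

Answer: 6435/2048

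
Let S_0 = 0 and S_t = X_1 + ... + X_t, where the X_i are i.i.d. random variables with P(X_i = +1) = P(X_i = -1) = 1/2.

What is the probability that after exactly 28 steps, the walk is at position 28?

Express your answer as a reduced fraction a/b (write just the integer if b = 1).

To reach position 28 after 28 steps: need 28 steps of +1 and 0 of -1.
Favorable paths: C(28,28) = 1
Total paths: 2^28 = 268435456
P = 1/268435456 = 1/268435456

Answer: 1/268435456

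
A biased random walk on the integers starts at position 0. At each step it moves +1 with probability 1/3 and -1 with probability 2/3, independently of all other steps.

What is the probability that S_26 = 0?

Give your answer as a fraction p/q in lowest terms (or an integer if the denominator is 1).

To be at 0 after 26 steps: need exactly 13 steps of +1 and 13 of -1.
Number of such sequences: C(26,13) = 10400600
Each has probability (1/3)^13 · (2/3)^13 = 8192/2541865828329
P = 10400600 · 8192/2541865828329 = 85201715200/2541865828329

Answer: 85201715200/2541865828329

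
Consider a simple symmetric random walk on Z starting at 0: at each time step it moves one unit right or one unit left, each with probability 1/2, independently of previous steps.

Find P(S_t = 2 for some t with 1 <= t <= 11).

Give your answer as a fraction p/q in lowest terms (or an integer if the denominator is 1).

Answer: 281/512

Derivation:
Count via complement. Let g(t,s) = #length-t paths at position s with S_1..S_t all ≠ 2.
g(t,s) = g(t-1,s-1) + g(t-1,s+1) for s ≠ 2; g(t,2) = 0.
t=0: g(0,0)=1
t=1: g(1,-1)=1 g(1,1)=1
t=2: g(2,-2)=1 g(2,0)=2
t=3: g(3,-3)=1 g(3,-1)=3 g(3,1)=2
t=4: g(4,-4)=1 g(4,-2)=4 g(4,0)=5
t=5: g(5,-5)=1 g(5,-3)=5 g(5,-1)=9 g(5,1)=5
t=6: g(6,-6)=1 g(6,-4)=6 g(6,-2)=14 g(6,0)=14
t=7: g(7,-7)=1 g(7,-5)=7 g(7,-3)=20 g(7,-1)=28 g(7,1)=14
t=8: g(8,-8)=1 g(8,-6)=8 g(8,-4)=27 g(8,-2)=48 g(8,0)=42
t=9: g(9,-9)=1 g(9,-7)=9 g(9,-5)=35 g(9,-3)=75 g(9,-1)=90 g(9,1)=42
t=10: g(10,-10)=1 g(10,-8)=10 g(10,-6)=44 g(10,-4)=110 g(10,-2)=165 g(10,0)=132
t=11: g(11,-11)=1 g(11,-9)=11 g(11,-7)=54 g(11,-5)=154 g(11,-3)=275 g(11,-1)=297 g(11,1)=132
Paths never hitting 2: Σ_s g(11,s) = 924
Paths hitting 2: 2^11 - 924 = 1124
P = 1124/2048 = 281/512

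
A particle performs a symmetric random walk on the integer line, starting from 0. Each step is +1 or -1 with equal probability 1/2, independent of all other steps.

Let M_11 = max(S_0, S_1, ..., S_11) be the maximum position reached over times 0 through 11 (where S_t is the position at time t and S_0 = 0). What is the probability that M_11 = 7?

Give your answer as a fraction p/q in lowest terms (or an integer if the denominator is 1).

Let M_11 = max(S_0,...,S_11). Use the reflection principle: for j ≥ 1, #{paths with M_11 ≥ j} = #{S_11 ≥ j} + #{S_11 ≥ j+1}.
By reflection, #{M_11 ≥ 7} = #{S_11 ≥ 7} + #{S_11 ≥ 8} = 67 + 12 = 79.
#{M_11 ≥ 8} = #{S_11 ≥ 8} + #{S_11 ≥ 9} = 12 + 12 = 24.
#{M_11 = 7} = 79 - 24 = 55.
P(M_11 = 7) = 55/2048 = 55/2048

Answer: 55/2048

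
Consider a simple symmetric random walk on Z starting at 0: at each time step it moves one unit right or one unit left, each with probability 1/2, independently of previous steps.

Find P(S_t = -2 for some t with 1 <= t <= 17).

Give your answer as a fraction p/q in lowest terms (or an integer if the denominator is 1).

Answer: 20613/32768

Derivation:
Count via complement. Let g(t,s) = #length-t paths at position s with S_1..S_t all ≠ -2.
g(t,s) = g(t-1,s-1) + g(t-1,s+1) for s ≠ -2; g(t,-2) = 0.
t=0: g(0,0)=1
t=1: g(1,-1)=1 g(1,1)=1
t=2: g(2,0)=2 g(2,2)=1
t=3: g(3,-1)=2 g(3,1)=3 g(3,3)=1
t=4: g(4,0)=5 g(4,2)=4 g(4,4)=1
t=5: g(5,-1)=5 g(5,1)=9 g(5,3)=5 g(5,5)=1
t=6: g(6,0)=14 g(6,2)=14 g(6,4)=6 g(6,6)=1
t=7: g(7,-1)=14 g(7,1)=28 g(7,3)=20 g(7,5)=7 g(7,7)=1
t=8: g(8,0)=42 g(8,2)=48 g(8,4)=27 g(8,6)=8 g(8,8)=1
t=9: g(9,-1)=42 g(9,1)=90 g(9,3)=75 g(9,5)=35 g(9,7)=9 g(9,9)=1
t=10: g(10,0)=132 g(10,2)=165 g(10,4)=110 g(10,6)=44 g(10,8)=10 g(10,10)=1
t=11: g(11,-1)=132 g(11,1)=297 g(11,3)=275 g(11,5)=154 g(11,7)=54 g(11,9)=11 g(11,11)=1
t=12: g(12,0)=429 g(12,2)=572 g(12,4)=429 g(12,6)=208 g(12,8)=65 g(12,10)=12 g(12,12)=1
t=13: g(13,-1)=429 g(13,1)=1001 g(13,3)=1001 g(13,5)=637 g(13,7)=273 g(13,9)=77 g(13,11)=13 g(13,13)=1
t=14: g(14,0)=1430 g(14,2)=2002 g(14,4)=1638 g(14,6)=910 g(14,8)=350 g(14,10)=90 g(14,12)=14 g(14,14)=1
t=15: g(15,-1)=1430 g(15,1)=3432 g(15,3)=3640 g(15,5)=2548 g(15,7)=1260 g(15,9)=440 g(15,11)=104 g(15,13)=15 g(15,15)=1
t=16: g(16,0)=4862 g(16,2)=7072 g(16,4)=6188 g(16,6)=3808 g(16,8)=1700 g(16,10)=544 g(16,12)=119 g(16,14)=16 g(16,16)=1
t=17: g(17,-1)=4862 g(17,1)=11934 g(17,3)=13260 g(17,5)=9996 g(17,7)=5508 g(17,9)=2244 g(17,11)=663 g(17,13)=135 g(17,15)=17 g(17,17)=1
Paths never hitting -2: Σ_s g(17,s) = 48620
Paths hitting -2: 2^17 - 48620 = 82452
P = 82452/131072 = 20613/32768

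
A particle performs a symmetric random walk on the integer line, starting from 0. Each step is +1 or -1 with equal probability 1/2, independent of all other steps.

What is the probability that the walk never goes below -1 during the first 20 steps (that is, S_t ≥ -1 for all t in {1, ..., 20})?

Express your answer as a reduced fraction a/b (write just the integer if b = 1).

Answer: 88179/262144

Derivation:
Let f(t,s) = #length-t paths at position s with S_1..S_t all ≥ -1.
f(t,s) = f(t-1,s-1) + f(t-1,s+1) for s ≥ -1; f(t,s) = 0 for s < -1.
t=0: f(0,0)=1
t=1: f(1,-1)=1 f(1,1)=1
t=2: f(2,0)=2 f(2,2)=1
t=3: f(3,-1)=2 f(3,1)=3 f(3,3)=1
t=4: f(4,0)=5 f(4,2)=4 f(4,4)=1
t=5: f(5,-1)=5 f(5,1)=9 f(5,3)=5 f(5,5)=1
t=6: f(6,0)=14 f(6,2)=14 f(6,4)=6 f(6,6)=1
t=7: f(7,-1)=14 f(7,1)=28 f(7,3)=20 f(7,5)=7 f(7,7)=1
t=8: f(8,0)=42 f(8,2)=48 f(8,4)=27 f(8,6)=8 f(8,8)=1
t=9: f(9,-1)=42 f(9,1)=90 f(9,3)=75 f(9,5)=35 f(9,7)=9 f(9,9)=1
t=10: f(10,0)=132 f(10,2)=165 f(10,4)=110 f(10,6)=44 f(10,8)=10 f(10,10)=1
t=11: f(11,-1)=132 f(11,1)=297 f(11,3)=275 f(11,5)=154 f(11,7)=54 f(11,9)=11 f(11,11)=1
t=12: f(12,0)=429 f(12,2)=572 f(12,4)=429 f(12,6)=208 f(12,8)=65 f(12,10)=12 f(12,12)=1
t=13: f(13,-1)=429 f(13,1)=1001 f(13,3)=1001 f(13,5)=637 f(13,7)=273 f(13,9)=77 f(13,11)=13 f(13,13)=1
t=14: f(14,0)=1430 f(14,2)=2002 f(14,4)=1638 f(14,6)=910 f(14,8)=350 f(14,10)=90 f(14,12)=14 f(14,14)=1
t=15: f(15,-1)=1430 f(15,1)=3432 f(15,3)=3640 f(15,5)=2548 f(15,7)=1260 f(15,9)=440 f(15,11)=104 f(15,13)=15 f(15,15)=1
t=16: f(16,0)=4862 f(16,2)=7072 f(16,4)=6188 f(16,6)=3808 f(16,8)=1700 f(16,10)=544 f(16,12)=119 f(16,14)=16 f(16,16)=1
t=17: f(17,-1)=4862 f(17,1)=11934 f(17,3)=13260 f(17,5)=9996 f(17,7)=5508 f(17,9)=2244 f(17,11)=663 f(17,13)=135 f(17,15)=17 f(17,17)=1
t=18: f(18,0)=16796 f(18,2)=25194 f(18,4)=23256 f(18,6)=15504 f(18,8)=7752 f(18,10)=2907 f(18,12)=798 f(18,14)=152 f(18,16)=18 f(18,18)=1
t=19: f(19,-1)=16796 f(19,1)=41990 f(19,3)=48450 f(19,5)=38760 f(19,7)=23256 f(19,9)=10659 f(19,11)=3705 f(19,13)=950 f(19,15)=170 f(19,17)=19 f(19,19)=1
t=20: f(20,0)=58786 f(20,2)=90440 f(20,4)=87210 f(20,6)=62016 f(20,8)=33915 f(20,10)=14364 f(20,12)=4655 f(20,14)=1120 f(20,16)=189 f(20,18)=20 f(20,20)=1
Σ_s f(20,s) = 352716
P = 352716/1048576 = 88179/262144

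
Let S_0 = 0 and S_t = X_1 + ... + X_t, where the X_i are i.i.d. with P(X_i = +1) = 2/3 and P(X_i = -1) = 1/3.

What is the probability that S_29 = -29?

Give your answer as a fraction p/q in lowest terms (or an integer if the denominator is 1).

To reach position -29 after 29 steps: need 0 steps of +1 and 29 steps of -1.
Number of such sequences: C(29,0) = 1
Each has probability (2/3)^0 · (1/3)^29 = 1/68630377364883
P = 1 · 1/68630377364883 = 1/68630377364883

Answer: 1/68630377364883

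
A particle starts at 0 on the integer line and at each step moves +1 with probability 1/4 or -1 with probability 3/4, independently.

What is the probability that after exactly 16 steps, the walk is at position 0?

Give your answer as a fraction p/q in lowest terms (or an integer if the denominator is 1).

Answer: 42220035/2147483648

Derivation:
To be at 0 after 16 steps: need exactly 8 steps of +1 and 8 of -1.
Number of such sequences: C(16,8) = 12870
Each has probability (1/4)^8 · (3/4)^8 = 6561/4294967296
P = 12870 · 6561/4294967296 = 42220035/2147483648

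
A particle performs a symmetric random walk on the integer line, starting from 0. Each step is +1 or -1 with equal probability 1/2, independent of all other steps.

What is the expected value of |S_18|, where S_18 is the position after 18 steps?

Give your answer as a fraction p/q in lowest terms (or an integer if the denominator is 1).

S_18 takes values m ≡ 0 (mod 2) with |m| ≤ 18; P(S_18=m) = C(18,(18+m)/2)/2^18.
Total paths: 2^18 = 262144
Distribution: P(S=-18)=1/262144, P(S=-16)=18/262144, P(S=-14)=153/262144, P(S=-12)=816/262144, P(S=-10)=3060/262144, P(S=-8)=8568/262144, P(S=-6)=18564/262144, P(S=-4)=31824/262144, P(S=-2)=43758/262144, P(S=0)=48620/262144, P(S=2)=43758/262144, P(S=4)=31824/262144, P(S=6)=18564/262144, P(S=8)=8568/262144, P(S=10)=3060/262144, P(S=12)=816/262144, P(S=14)=153/262144, P(S=16)=18/262144, P(S=18)=1/262144
E[|S_18|] = Σ_m |m|·P(S_18=m) = 875160/262144 = 109395/32768

Answer: 109395/32768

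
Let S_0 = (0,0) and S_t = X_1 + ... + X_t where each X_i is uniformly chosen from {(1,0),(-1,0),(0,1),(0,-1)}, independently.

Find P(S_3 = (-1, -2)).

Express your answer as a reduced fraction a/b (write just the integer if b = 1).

Let h be the number of horizontal steps (so 3-h are vertical). To end at (-1,-2) need (h-1)/2 right-steps and ((3-h)-2)/2 up-steps.
Sum over h with 1 ≤ h ≤ 1, h ≡ 1 (mod 2), 3-h ≡ 0 (mod 2):
h=1: C(3,1)·C(1,0)·C(2,0) = 3·1·1 = 3
Total favorable: 3
Total paths: 4^3 = 64
P = 3/64 = 3/64

Answer: 3/64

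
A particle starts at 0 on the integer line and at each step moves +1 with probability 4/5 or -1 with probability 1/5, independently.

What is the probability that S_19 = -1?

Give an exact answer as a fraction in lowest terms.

To reach position -1 after 19 steps: need 9 steps of +1 and 10 steps of -1.
Number of such sequences: C(19,9) = 92378
Each has probability (4/5)^9 · (1/5)^10 = 262144/19073486328125
P = 92378 · 262144/19073486328125 = 24216338432/19073486328125

Answer: 24216338432/19073486328125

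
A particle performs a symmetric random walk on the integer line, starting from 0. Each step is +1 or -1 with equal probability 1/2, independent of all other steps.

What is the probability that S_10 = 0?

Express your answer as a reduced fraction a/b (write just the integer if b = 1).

Answer: 63/256

Derivation:
To return to 0 after 10 steps: need exactly 5 steps of +1 and 5 of -1.
Favorable paths: C(10,5) = 252
Total paths: 2^10 = 1024
P = 252/1024 = 63/256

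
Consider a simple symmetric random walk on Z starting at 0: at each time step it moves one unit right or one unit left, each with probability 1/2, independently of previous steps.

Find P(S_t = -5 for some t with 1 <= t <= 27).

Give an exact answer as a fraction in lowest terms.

Answer: 46295513/134217728

Derivation:
Count via complement. Let g(t,s) = #length-t paths at position s with S_1..S_t all ≠ -5.
g(t,s) = g(t-1,s-1) + g(t-1,s+1) for s ≠ -5; g(t,-5) = 0.
t=0: g(0,0)=1
t=1: g(1,-1)=1 g(1,1)=1
t=2: g(2,-2)=1 g(2,0)=2 g(2,2)=1
t=3: g(3,-3)=1 g(3,-1)=3 g(3,1)=3 g(3,3)=1
t=4: g(4,-4)=1 g(4,-2)=4 g(4,0)=6 g(4,2)=4 g(4,4)=1
t=5: g(5,-3)=5 g(5,-1)=10 g(5,1)=10 g(5,3)=5 g(5,5)=1
t=6: g(6,-4)=5 g(6,-2)=15 g(6,0)=20 g(6,2)=15 g(6,4)=6 g(6,6)=1
t=7: g(7,-3)=20 g(7,-1)=35 g(7,1)=35 g(7,3)=21 g(7,5)=7 g(7,7)=1
t=8: g(8,-4)=20 g(8,-2)=55 g(8,0)=70 g(8,2)=56 g(8,4)=28 g(8,6)=8 g(8,8)=1
t=9: g(9,-3)=75 g(9,-1)=125 g(9,1)=126 g(9,3)=84 g(9,5)=36 g(9,7)=9 g(9,9)=1
t=10: g(10,-4)=75 g(10,-2)=200 g(10,0)=251 g(10,2)=210 g(10,4)=120 g(10,6)=45 g(10,8)=10 g(10,10)=1
t=11: g(11,-3)=275 g(11,-1)=451 g(11,1)=461 g(11,3)=330 g(11,5)=165 g(11,7)=55 g(11,9)=11 g(11,11)=1
t=12: g(12,-4)=275 g(12,-2)=726 g(12,0)=912 g(12,2)=791 g(12,4)=495 g(12,6)=220 g(12,8)=66 g(12,10)=12 g(12,12)=1
t=13: g(13,-3)=1001 g(13,-1)=1638 g(13,1)=1703 g(13,3)=1286 g(13,5)=715 g(13,7)=286 g(13,9)=78 g(13,11)=13 g(13,13)=1
t=14: g(14,-4)=1001 g(14,-2)=2639 g(14,0)=3341 g(14,2)=2989 g(14,4)=2001 g(14,6)=1001 g(14,8)=364 g(14,10)=91 g(14,12)=14 g(14,14)=1
t=15: g(15,-3)=3640 g(15,-1)=5980 g(15,1)=6330 g(15,3)=4990 g(15,5)=3002 g(15,7)=1365 g(15,9)=455 g(15,11)=105 g(15,13)=15 g(15,15)=1
t=16: g(16,-4)=3640 g(16,-2)=9620 g(16,0)=12310 g(16,2)=11320 g(16,4)=7992 g(16,6)=4367 g(16,8)=1820 g(16,10)=560 g(16,12)=120 g(16,14)=16 g(16,16)=1
t=17: g(17,-3)=13260 g(17,-1)=21930 g(17,1)=23630 g(17,3)=19312 g(17,5)=12359 g(17,7)=6187 g(17,9)=2380 g(17,11)=680 g(17,13)=136 g(17,15)=17 g(17,17)=1
t=18: g(18,-4)=13260 g(18,-2)=35190 g(18,0)=45560 g(18,2)=42942 g(18,4)=31671 g(18,6)=18546 g(18,8)=8567 g(18,10)=3060 g(18,12)=816 g(18,14)=153 g(18,16)=18 g(18,18)=1
t=19: g(19,-3)=48450 g(19,-1)=80750 g(19,1)=88502 g(19,3)=74613 g(19,5)=50217 g(19,7)=27113 g(19,9)=11627 g(19,11)=3876 g(19,13)=969 g(19,15)=171 g(19,17)=19 g(19,19)=1
t=20: g(20,-4)=48450 g(20,-2)=129200 g(20,0)=169252 g(20,2)=163115 g(20,4)=124830 g(20,6)=77330 g(20,8)=38740 g(20,10)=15503 g(20,12)=4845 g(20,14)=1140 g(20,16)=190 g(20,18)=20 g(20,20)=1
t=21: g(21,-3)=177650 g(21,-1)=298452 g(21,1)=332367 g(21,3)=287945 g(21,5)=202160 g(21,7)=116070 g(21,9)=54243 g(21,11)=20348 g(21,13)=5985 g(21,15)=1330 g(21,17)=210 g(21,19)=21 g(21,21)=1
t=22: g(22,-4)=177650 g(22,-2)=476102 g(22,0)=630819 g(22,2)=620312 g(22,4)=490105 g(22,6)=318230 g(22,8)=170313 g(22,10)=74591 g(22,12)=26333 g(22,14)=7315 g(22,16)=1540 g(22,18)=231 g(22,20)=22 g(22,22)=1
t=23: g(23,-3)=653752 g(23,-1)=1106921 g(23,1)=1251131 g(23,3)=1110417 g(23,5)=808335 g(23,7)=488543 g(23,9)=244904 g(23,11)=100924 g(23,13)=33648 g(23,15)=8855 g(23,17)=1771 g(23,19)=253 g(23,21)=23 g(23,23)=1
t=24: g(24,-4)=653752 g(24,-2)=1760673 g(24,0)=2358052 g(24,2)=2361548 g(24,4)=1918752 g(24,6)=1296878 g(24,8)=733447 g(24,10)=345828 g(24,12)=134572 g(24,14)=42503 g(24,16)=10626 g(24,18)=2024 g(24,20)=276 g(24,22)=24 g(24,24)=1
t=25: g(25,-3)=2414425 g(25,-1)=4118725 g(25,1)=4719600 g(25,3)=4280300 g(25,5)=3215630 g(25,7)=2030325 g(25,9)=1079275 g(25,11)=480400 g(25,13)=177075 g(25,15)=53129 g(25,17)=12650 g(25,19)=2300 g(25,21)=300 g(25,23)=25 g(25,25)=1
t=26: g(26,-4)=2414425 g(26,-2)=6533150 g(26,0)=8838325 g(26,2)=8999900 g(26,4)=7495930 g(26,6)=5245955 g(26,8)=3109600 g(26,10)=1559675 g(26,12)=657475 g(26,14)=230204 g(26,16)=65779 g(26,18)=14950 g(26,20)=2600 g(26,22)=325 g(26,24)=26 g(26,26)=1
t=27: g(27,-3)=8947575 g(27,-1)=15371475 g(27,1)=17838225 g(27,3)=16495830 g(27,5)=12741885 g(27,7)=8355555 g(27,9)=4669275 g(27,11)=2217150 g(27,13)=887679 g(27,15)=295983 g(27,17)=80729 g(27,19)=17550 g(27,21)=2925 g(27,23)=351 g(27,25)=27 g(27,27)=1
Paths never hitting -5: Σ_s g(27,s) = 87922215
Paths hitting -5: 2^27 - 87922215 = 46295513
P = 46295513/134217728 = 46295513/134217728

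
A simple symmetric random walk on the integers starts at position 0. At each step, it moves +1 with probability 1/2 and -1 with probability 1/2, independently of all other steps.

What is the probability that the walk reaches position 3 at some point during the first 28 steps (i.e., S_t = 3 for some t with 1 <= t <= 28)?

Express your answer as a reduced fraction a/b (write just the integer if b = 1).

Count via complement. Let g(t,s) = #length-t paths at position s with S_1..S_t all ≠ 3.
g(t,s) = g(t-1,s-1) + g(t-1,s+1) for s ≠ 3; g(t,3) = 0.
t=0: g(0,0)=1
t=1: g(1,-1)=1 g(1,1)=1
t=2: g(2,-2)=1 g(2,0)=2 g(2,2)=1
t=3: g(3,-3)=1 g(3,-1)=3 g(3,1)=3
t=4: g(4,-4)=1 g(4,-2)=4 g(4,0)=6 g(4,2)=3
t=5: g(5,-5)=1 g(5,-3)=5 g(5,-1)=10 g(5,1)=9
t=6: g(6,-6)=1 g(6,-4)=6 g(6,-2)=15 g(6,0)=19 g(6,2)=9
t=7: g(7,-7)=1 g(7,-5)=7 g(7,-3)=21 g(7,-1)=34 g(7,1)=28
t=8: g(8,-8)=1 g(8,-6)=8 g(8,-4)=28 g(8,-2)=55 g(8,0)=62 g(8,2)=28
t=9: g(9,-9)=1 g(9,-7)=9 g(9,-5)=36 g(9,-3)=83 g(9,-1)=117 g(9,1)=90
t=10: g(10,-10)=1 g(10,-8)=10 g(10,-6)=45 g(10,-4)=119 g(10,-2)=200 g(10,0)=207 g(10,2)=90
t=11: g(11,-11)=1 g(11,-9)=11 g(11,-7)=55 g(11,-5)=164 g(11,-3)=319 g(11,-1)=407 g(11,1)=297
t=12: g(12,-12)=1 g(12,-10)=12 g(12,-8)=66 g(12,-6)=219 g(12,-4)=483 g(12,-2)=726 g(12,0)=704 g(12,2)=297
t=13: g(13,-13)=1 g(13,-11)=13 g(13,-9)=78 g(13,-7)=285 g(13,-5)=702 g(13,-3)=1209 g(13,-1)=1430 g(13,1)=1001
t=14: g(14,-14)=1 g(14,-12)=14 g(14,-10)=91 g(14,-8)=363 g(14,-6)=987 g(14,-4)=1911 g(14,-2)=2639 g(14,0)=2431 g(14,2)=1001
t=15: g(15,-15)=1 g(15,-13)=15 g(15,-11)=105 g(15,-9)=454 g(15,-7)=1350 g(15,-5)=2898 g(15,-3)=4550 g(15,-1)=5070 g(15,1)=3432
t=16: g(16,-16)=1 g(16,-14)=16 g(16,-12)=120 g(16,-10)=559 g(16,-8)=1804 g(16,-6)=4248 g(16,-4)=7448 g(16,-2)=9620 g(16,0)=8502 g(16,2)=3432
t=17: g(17,-17)=1 g(17,-15)=17 g(17,-13)=136 g(17,-11)=679 g(17,-9)=2363 g(17,-7)=6052 g(17,-5)=11696 g(17,-3)=17068 g(17,-1)=18122 g(17,1)=11934
t=18: g(18,-18)=1 g(18,-16)=18 g(18,-14)=153 g(18,-12)=815 g(18,-10)=3042 g(18,-8)=8415 g(18,-6)=17748 g(18,-4)=28764 g(18,-2)=35190 g(18,0)=30056 g(18,2)=11934
t=19: g(19,-19)=1 g(19,-17)=19 g(19,-15)=171 g(19,-13)=968 g(19,-11)=3857 g(19,-9)=11457 g(19,-7)=26163 g(19,-5)=46512 g(19,-3)=63954 g(19,-1)=65246 g(19,1)=41990
t=20: g(20,-20)=1 g(20,-18)=20 g(20,-16)=190 g(20,-14)=1139 g(20,-12)=4825 g(20,-10)=15314 g(20,-8)=37620 g(20,-6)=72675 g(20,-4)=110466 g(20,-2)=129200 g(20,0)=107236 g(20,2)=41990
t=21: g(21,-21)=1 g(21,-19)=21 g(21,-17)=210 g(21,-15)=1329 g(21,-13)=5964 g(21,-11)=20139 g(21,-9)=52934 g(21,-7)=110295 g(21,-5)=183141 g(21,-3)=239666 g(21,-1)=236436 g(21,1)=149226
t=22: g(22,-22)=1 g(22,-20)=22 g(22,-18)=231 g(22,-16)=1539 g(22,-14)=7293 g(22,-12)=26103 g(22,-10)=73073 g(22,-8)=163229 g(22,-6)=293436 g(22,-4)=422807 g(22,-2)=476102 g(22,0)=385662 g(22,2)=149226
t=23: g(23,-23)=1 g(23,-21)=23 g(23,-19)=253 g(23,-17)=1770 g(23,-15)=8832 g(23,-13)=33396 g(23,-11)=99176 g(23,-9)=236302 g(23,-7)=456665 g(23,-5)=716243 g(23,-3)=898909 g(23,-1)=861764 g(23,1)=534888
t=24: g(24,-24)=1 g(24,-22)=24 g(24,-20)=276 g(24,-18)=2023 g(24,-16)=10602 g(24,-14)=42228 g(24,-12)=132572 g(24,-10)=335478 g(24,-8)=692967 g(24,-6)=1172908 g(24,-4)=1615152 g(24,-2)=1760673 g(24,0)=1396652 g(24,2)=534888
t=25: g(25,-25)=1 g(25,-23)=25 g(25,-21)=300 g(25,-19)=2299 g(25,-17)=12625 g(25,-15)=52830 g(25,-13)=174800 g(25,-11)=468050 g(25,-9)=1028445 g(25,-7)=1865875 g(25,-5)=2788060 g(25,-3)=3375825 g(25,-1)=3157325 g(25,1)=1931540
t=26: g(26,-26)=1 g(26,-24)=26 g(26,-22)=325 g(26,-20)=2599 g(26,-18)=14924 g(26,-16)=65455 g(26,-14)=227630 g(26,-12)=642850 g(26,-10)=1496495 g(26,-8)=2894320 g(26,-6)=4653935 g(26,-4)=6163885 g(26,-2)=6533150 g(26,0)=5088865 g(26,2)=1931540
t=27: g(27,-27)=1 g(27,-25)=27 g(27,-23)=351 g(27,-21)=2924 g(27,-19)=17523 g(27,-17)=80379 g(27,-15)=293085 g(27,-13)=870480 g(27,-11)=2139345 g(27,-9)=4390815 g(27,-7)=7548255 g(27,-5)=10817820 g(27,-3)=12697035 g(27,-1)=11622015 g(27,1)=7020405
t=28: g(28,-28)=1 g(28,-26)=28 g(28,-24)=378 g(28,-22)=3275 g(28,-20)=20447 g(28,-18)=97902 g(28,-16)=373464 g(28,-14)=1163565 g(28,-12)=3009825 g(28,-10)=6530160 g(28,-8)=11939070 g(28,-6)=18366075 g(28,-4)=23514855 g(28,-2)=24319050 g(28,0)=18642420 g(28,2)=7020405
Paths never hitting 3: Σ_s g(28,s) = 115000920
Paths hitting 3: 2^28 - 115000920 = 153434536
P = 153434536/268435456 = 19179317/33554432

Answer: 19179317/33554432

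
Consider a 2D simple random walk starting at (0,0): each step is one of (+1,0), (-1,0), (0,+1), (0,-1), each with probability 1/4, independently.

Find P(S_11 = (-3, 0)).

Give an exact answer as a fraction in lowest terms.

Answer: 27225/1048576

Derivation:
Let h be the number of horizontal steps (so 11-h are vertical). To end at (-3,0) need (h-3)/2 right-steps and ((11-h)+0)/2 up-steps.
Sum over h with 3 ≤ h ≤ 11, h ≡ 1 (mod 2), 11-h ≡ 0 (mod 2):
h=3: C(11,3)·C(3,0)·C(8,4) = 165·1·70 = 11550
h=5: C(11,5)·C(5,1)·C(6,3) = 462·5·20 = 46200
h=7: C(11,7)·C(7,2)·C(4,2) = 330·21·6 = 41580
h=9: C(11,9)·C(9,3)·C(2,1) = 55·84·2 = 9240
h=11: C(11,11)·C(11,4)·C(0,0) = 1·330·1 = 330
Total favorable: 108900
Total paths: 4^11 = 4194304
P = 108900/4194304 = 27225/1048576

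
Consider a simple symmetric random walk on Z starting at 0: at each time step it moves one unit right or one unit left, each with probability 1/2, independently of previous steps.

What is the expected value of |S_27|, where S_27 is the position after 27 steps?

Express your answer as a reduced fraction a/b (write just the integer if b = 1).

S_27 takes values m ≡ 1 (mod 2) with |m| ≤ 27; P(S_27=m) = C(27,(27+m)/2)/2^27.
Total paths: 2^27 = 134217728
Distribution: P(S=-27)=1/134217728, P(S=-25)=27/134217728, P(S=-23)=351/134217728, P(S=-21)=2925/134217728, P(S=-19)=17550/134217728, P(S=-17)=80730/134217728, P(S=-15)=296010/134217728, P(S=-13)=888030/134217728, P(S=-11)=2220075/134217728, P(S=-9)=4686825/134217728, P(S=-7)=8436285/134217728, P(S=-5)=13037895/134217728, P(S=-3)=17383860/134217728, P(S=-1)=20058300/134217728, P(S=1)=20058300/134217728, P(S=3)=17383860/134217728, P(S=5)=13037895/134217728, P(S=7)=8436285/134217728, P(S=9)=4686825/134217728, P(S=11)=2220075/134217728, P(S=13)=888030/134217728, P(S=15)=296010/134217728, P(S=17)=80730/134217728, P(S=19)=17550/134217728, P(S=21)=2925/134217728, P(S=23)=351/134217728, P(S=25)=27/134217728, P(S=27)=1/134217728
E[|S_27|] = Σ_m |m|·P(S_27=m) = 561632400/134217728 = 35102025/8388608

Answer: 35102025/8388608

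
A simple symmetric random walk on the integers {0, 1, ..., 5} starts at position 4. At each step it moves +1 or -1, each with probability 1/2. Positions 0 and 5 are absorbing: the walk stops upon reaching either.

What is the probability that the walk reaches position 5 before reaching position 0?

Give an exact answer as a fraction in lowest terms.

Symmetric walk (p = 1/2): the harmonic-function argument gives P(hit 5 before 0 | start at 4) = a/N.
P = 4/5 = 4/5

Answer: 4/5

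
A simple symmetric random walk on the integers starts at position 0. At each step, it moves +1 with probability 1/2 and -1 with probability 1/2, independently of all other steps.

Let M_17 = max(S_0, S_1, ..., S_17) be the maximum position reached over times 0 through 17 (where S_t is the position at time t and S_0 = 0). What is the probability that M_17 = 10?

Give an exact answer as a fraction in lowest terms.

Answer: 85/16384

Derivation:
Let M_17 = max(S_0,...,S_17). Use the reflection principle: for j ≥ 1, #{paths with M_17 ≥ j} = #{S_17 ≥ j} + #{S_17 ≥ j+1}.
By reflection, #{M_17 ≥ 10} = #{S_17 ≥ 10} + #{S_17 ≥ 11} = 834 + 834 = 1668.
#{M_17 ≥ 11} = #{S_17 ≥ 11} + #{S_17 ≥ 12} = 834 + 154 = 988.
#{M_17 = 10} = 1668 - 988 = 680.
P(M_17 = 10) = 680/131072 = 85/16384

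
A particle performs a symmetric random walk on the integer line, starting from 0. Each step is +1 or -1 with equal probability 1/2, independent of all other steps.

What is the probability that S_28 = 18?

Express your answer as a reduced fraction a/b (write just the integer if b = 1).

Answer: 12285/33554432

Derivation:
To reach position 18 after 28 steps: need 23 steps of +1 and 5 of -1.
Favorable paths: C(28,23) = 98280
Total paths: 2^28 = 268435456
P = 98280/268435456 = 12285/33554432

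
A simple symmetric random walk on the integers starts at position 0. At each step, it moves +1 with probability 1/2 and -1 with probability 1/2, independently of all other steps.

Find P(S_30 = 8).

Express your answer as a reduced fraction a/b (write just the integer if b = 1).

To reach position 8 after 30 steps: need 19 steps of +1 and 11 of -1.
Favorable paths: C(30,19) = 54627300
Total paths: 2^30 = 1073741824
P = 54627300/1073741824 = 13656825/268435456

Answer: 13656825/268435456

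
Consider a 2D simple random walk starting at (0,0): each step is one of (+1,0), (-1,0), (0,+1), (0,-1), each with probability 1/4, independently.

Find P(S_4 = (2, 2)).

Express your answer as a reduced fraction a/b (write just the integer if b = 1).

Answer: 3/128

Derivation:
Let h be the number of horizontal steps (so 4-h are vertical). To end at (2,2) need (h+2)/2 right-steps and ((4-h)+2)/2 up-steps.
Sum over h with 2 ≤ h ≤ 2, h ≡ 0 (mod 2), 4-h ≡ 0 (mod 2):
h=2: C(4,2)·C(2,2)·C(2,2) = 6·1·1 = 6
Total favorable: 6
Total paths: 4^4 = 256
P = 6/256 = 3/128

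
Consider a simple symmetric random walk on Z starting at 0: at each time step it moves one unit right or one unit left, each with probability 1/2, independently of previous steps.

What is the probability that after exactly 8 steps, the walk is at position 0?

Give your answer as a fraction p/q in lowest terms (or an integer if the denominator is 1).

To return to 0 after 8 steps: need exactly 4 steps of +1 and 4 of -1.
Favorable paths: C(8,4) = 70
Total paths: 2^8 = 256
P = 70/256 = 35/128

Answer: 35/128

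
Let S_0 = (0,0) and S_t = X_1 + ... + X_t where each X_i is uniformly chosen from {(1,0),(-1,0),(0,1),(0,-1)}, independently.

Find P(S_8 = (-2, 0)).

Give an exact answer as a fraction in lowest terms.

Let h be the number of horizontal steps (so 8-h are vertical). To end at (-2,0) need (h-2)/2 right-steps and ((8-h)+0)/2 up-steps.
Sum over h with 2 ≤ h ≤ 8, h ≡ 0 (mod 2), 8-h ≡ 0 (mod 2):
h=2: C(8,2)·C(2,0)·C(6,3) = 28·1·20 = 560
h=4: C(8,4)·C(4,1)·C(4,2) = 70·4·6 = 1680
h=6: C(8,6)·C(6,2)·C(2,1) = 28·15·2 = 840
h=8: C(8,8)·C(8,3)·C(0,0) = 1·56·1 = 56
Total favorable: 3136
Total paths: 4^8 = 65536
P = 3136/65536 = 49/1024

Answer: 49/1024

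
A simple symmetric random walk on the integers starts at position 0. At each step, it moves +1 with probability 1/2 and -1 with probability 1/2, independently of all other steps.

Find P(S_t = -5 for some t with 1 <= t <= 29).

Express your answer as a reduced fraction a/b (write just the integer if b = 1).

Count via complement. Let g(t,s) = #length-t paths at position s with S_1..S_t all ≠ -5.
g(t,s) = g(t-1,s-1) + g(t-1,s+1) for s ≠ -5; g(t,-5) = 0.
t=0: g(0,0)=1
t=1: g(1,-1)=1 g(1,1)=1
t=2: g(2,-2)=1 g(2,0)=2 g(2,2)=1
t=3: g(3,-3)=1 g(3,-1)=3 g(3,1)=3 g(3,3)=1
t=4: g(4,-4)=1 g(4,-2)=4 g(4,0)=6 g(4,2)=4 g(4,4)=1
t=5: g(5,-3)=5 g(5,-1)=10 g(5,1)=10 g(5,3)=5 g(5,5)=1
t=6: g(6,-4)=5 g(6,-2)=15 g(6,0)=20 g(6,2)=15 g(6,4)=6 g(6,6)=1
t=7: g(7,-3)=20 g(7,-1)=35 g(7,1)=35 g(7,3)=21 g(7,5)=7 g(7,7)=1
t=8: g(8,-4)=20 g(8,-2)=55 g(8,0)=70 g(8,2)=56 g(8,4)=28 g(8,6)=8 g(8,8)=1
t=9: g(9,-3)=75 g(9,-1)=125 g(9,1)=126 g(9,3)=84 g(9,5)=36 g(9,7)=9 g(9,9)=1
t=10: g(10,-4)=75 g(10,-2)=200 g(10,0)=251 g(10,2)=210 g(10,4)=120 g(10,6)=45 g(10,8)=10 g(10,10)=1
t=11: g(11,-3)=275 g(11,-1)=451 g(11,1)=461 g(11,3)=330 g(11,5)=165 g(11,7)=55 g(11,9)=11 g(11,11)=1
t=12: g(12,-4)=275 g(12,-2)=726 g(12,0)=912 g(12,2)=791 g(12,4)=495 g(12,6)=220 g(12,8)=66 g(12,10)=12 g(12,12)=1
t=13: g(13,-3)=1001 g(13,-1)=1638 g(13,1)=1703 g(13,3)=1286 g(13,5)=715 g(13,7)=286 g(13,9)=78 g(13,11)=13 g(13,13)=1
t=14: g(14,-4)=1001 g(14,-2)=2639 g(14,0)=3341 g(14,2)=2989 g(14,4)=2001 g(14,6)=1001 g(14,8)=364 g(14,10)=91 g(14,12)=14 g(14,14)=1
t=15: g(15,-3)=3640 g(15,-1)=5980 g(15,1)=6330 g(15,3)=4990 g(15,5)=3002 g(15,7)=1365 g(15,9)=455 g(15,11)=105 g(15,13)=15 g(15,15)=1
t=16: g(16,-4)=3640 g(16,-2)=9620 g(16,0)=12310 g(16,2)=11320 g(16,4)=7992 g(16,6)=4367 g(16,8)=1820 g(16,10)=560 g(16,12)=120 g(16,14)=16 g(16,16)=1
t=17: g(17,-3)=13260 g(17,-1)=21930 g(17,1)=23630 g(17,3)=19312 g(17,5)=12359 g(17,7)=6187 g(17,9)=2380 g(17,11)=680 g(17,13)=136 g(17,15)=17 g(17,17)=1
t=18: g(18,-4)=13260 g(18,-2)=35190 g(18,0)=45560 g(18,2)=42942 g(18,4)=31671 g(18,6)=18546 g(18,8)=8567 g(18,10)=3060 g(18,12)=816 g(18,14)=153 g(18,16)=18 g(18,18)=1
t=19: g(19,-3)=48450 g(19,-1)=80750 g(19,1)=88502 g(19,3)=74613 g(19,5)=50217 g(19,7)=27113 g(19,9)=11627 g(19,11)=3876 g(19,13)=969 g(19,15)=171 g(19,17)=19 g(19,19)=1
t=20: g(20,-4)=48450 g(20,-2)=129200 g(20,0)=169252 g(20,2)=163115 g(20,4)=124830 g(20,6)=77330 g(20,8)=38740 g(20,10)=15503 g(20,12)=4845 g(20,14)=1140 g(20,16)=190 g(20,18)=20 g(20,20)=1
t=21: g(21,-3)=177650 g(21,-1)=298452 g(21,1)=332367 g(21,3)=287945 g(21,5)=202160 g(21,7)=116070 g(21,9)=54243 g(21,11)=20348 g(21,13)=5985 g(21,15)=1330 g(21,17)=210 g(21,19)=21 g(21,21)=1
t=22: g(22,-4)=177650 g(22,-2)=476102 g(22,0)=630819 g(22,2)=620312 g(22,4)=490105 g(22,6)=318230 g(22,8)=170313 g(22,10)=74591 g(22,12)=26333 g(22,14)=7315 g(22,16)=1540 g(22,18)=231 g(22,20)=22 g(22,22)=1
t=23: g(23,-3)=653752 g(23,-1)=1106921 g(23,1)=1251131 g(23,3)=1110417 g(23,5)=808335 g(23,7)=488543 g(23,9)=244904 g(23,11)=100924 g(23,13)=33648 g(23,15)=8855 g(23,17)=1771 g(23,19)=253 g(23,21)=23 g(23,23)=1
t=24: g(24,-4)=653752 g(24,-2)=1760673 g(24,0)=2358052 g(24,2)=2361548 g(24,4)=1918752 g(24,6)=1296878 g(24,8)=733447 g(24,10)=345828 g(24,12)=134572 g(24,14)=42503 g(24,16)=10626 g(24,18)=2024 g(24,20)=276 g(24,22)=24 g(24,24)=1
t=25: g(25,-3)=2414425 g(25,-1)=4118725 g(25,1)=4719600 g(25,3)=4280300 g(25,5)=3215630 g(25,7)=2030325 g(25,9)=1079275 g(25,11)=480400 g(25,13)=177075 g(25,15)=53129 g(25,17)=12650 g(25,19)=2300 g(25,21)=300 g(25,23)=25 g(25,25)=1
t=26: g(26,-4)=2414425 g(26,-2)=6533150 g(26,0)=8838325 g(26,2)=8999900 g(26,4)=7495930 g(26,6)=5245955 g(26,8)=3109600 g(26,10)=1559675 g(26,12)=657475 g(26,14)=230204 g(26,16)=65779 g(26,18)=14950 g(26,20)=2600 g(26,22)=325 g(26,24)=26 g(26,26)=1
t=27: g(27,-3)=8947575 g(27,-1)=15371475 g(27,1)=17838225 g(27,3)=16495830 g(27,5)=12741885 g(27,7)=8355555 g(27,9)=4669275 g(27,11)=2217150 g(27,13)=887679 g(27,15)=295983 g(27,17)=80729 g(27,19)=17550 g(27,21)=2925 g(27,23)=351 g(27,25)=27 g(27,27)=1
t=28: g(28,-4)=8947575 g(28,-2)=24319050 g(28,0)=33209700 g(28,2)=34334055 g(28,4)=29237715 g(28,6)=21097440 g(28,8)=13024830 g(28,10)=6886425 g(28,12)=3104829 g(28,14)=1183662 g(28,16)=376712 g(28,18)=98279 g(28,20)=20475 g(28,22)=3276 g(28,24)=378 g(28,26)=28 g(28,28)=1
t=29: g(29,-3)=33266625 g(29,-1)=57528750 g(29,1)=67543755 g(29,3)=63571770 g(29,5)=50335155 g(29,7)=34122270 g(29,9)=19911255 g(29,11)=9991254 g(29,13)=4288491 g(29,15)=1560374 g(29,17)=474991 g(29,19)=118754 g(29,21)=23751 g(29,23)=3654 g(29,25)=406 g(29,27)=29 g(29,29)=1
Paths never hitting -5: Σ_s g(29,s) = 342741285
Paths hitting -5: 2^29 - 342741285 = 194129627
P = 194129627/536870912 = 194129627/536870912

Answer: 194129627/536870912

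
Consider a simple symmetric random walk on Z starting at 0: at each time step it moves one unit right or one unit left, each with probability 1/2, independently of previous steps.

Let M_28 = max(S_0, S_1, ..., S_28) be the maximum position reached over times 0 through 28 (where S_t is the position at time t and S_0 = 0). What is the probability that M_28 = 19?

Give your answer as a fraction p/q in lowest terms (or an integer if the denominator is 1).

Let M_28 = max(S_0,...,S_28). Use the reflection principle: for j ≥ 1, #{paths with M_28 ≥ j} = #{S_28 ≥ j} + #{S_28 ≥ j+1}.
By reflection, #{M_28 ≥ 19} = #{S_28 ≥ 19} + #{S_28 ≥ 20} = 24158 + 24158 = 48316.
#{M_28 ≥ 20} = #{S_28 ≥ 20} + #{S_28 ≥ 21} = 24158 + 3683 = 27841.
#{M_28 = 19} = 48316 - 27841 = 20475.
P(M_28 = 19) = 20475/268435456 = 20475/268435456

Answer: 20475/268435456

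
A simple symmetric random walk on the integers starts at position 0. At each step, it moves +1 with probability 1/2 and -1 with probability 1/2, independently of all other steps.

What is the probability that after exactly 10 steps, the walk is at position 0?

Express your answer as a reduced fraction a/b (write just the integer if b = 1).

Answer: 63/256

Derivation:
To return to 0 after 10 steps: need exactly 5 steps of +1 and 5 of -1.
Favorable paths: C(10,5) = 252
Total paths: 2^10 = 1024
P = 252/1024 = 63/256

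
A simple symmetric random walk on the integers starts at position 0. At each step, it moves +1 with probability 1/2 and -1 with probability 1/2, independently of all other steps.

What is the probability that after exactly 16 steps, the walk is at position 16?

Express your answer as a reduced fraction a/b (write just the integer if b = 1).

To reach position 16 after 16 steps: need 16 steps of +1 and 0 of -1.
Favorable paths: C(16,16) = 1
Total paths: 2^16 = 65536
P = 1/65536 = 1/65536

Answer: 1/65536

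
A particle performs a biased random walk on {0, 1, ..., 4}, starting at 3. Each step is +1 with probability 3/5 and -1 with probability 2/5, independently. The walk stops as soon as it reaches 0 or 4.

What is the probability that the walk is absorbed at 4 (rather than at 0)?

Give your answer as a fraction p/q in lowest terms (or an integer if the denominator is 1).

Answer: 57/65

Derivation:
Biased walk: p = 3/5, q = 2/5, r = q/p = 2/3
Gambler's ruin: P(hit 4 before 0 | start at 3) = (1 - r^a)/(1 - r^N)
r^3 = 8/27; r^4 = 16/81
P = (1 - 8/27) / (1 - 16/81) = 19/27 / 65/81 = 57/65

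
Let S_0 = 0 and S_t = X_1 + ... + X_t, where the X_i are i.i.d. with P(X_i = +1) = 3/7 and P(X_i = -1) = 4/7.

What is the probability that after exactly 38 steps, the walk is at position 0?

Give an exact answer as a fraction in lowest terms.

To be at 0 after 38 steps: need exactly 19 steps of +1 and 19 of -1.
Number of such sequences: C(38,19) = 35345263800
Each has probability (3/7)^19 · (4/7)^19 = 319479999370622926848/129934811447123020117172145698449
P = 35345263800 · 319479999370622926848/129934811447123020117172145698449 = 1613157836654071617110094643200/18562115921017574302453163671207

Answer: 1613157836654071617110094643200/18562115921017574302453163671207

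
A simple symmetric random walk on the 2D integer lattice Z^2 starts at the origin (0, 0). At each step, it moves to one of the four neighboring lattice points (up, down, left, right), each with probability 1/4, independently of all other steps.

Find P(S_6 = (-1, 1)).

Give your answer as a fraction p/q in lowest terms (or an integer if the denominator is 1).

Answer: 75/1024

Derivation:
Let h be the number of horizontal steps (so 6-h are vertical). To end at (-1,1) need (h-1)/2 right-steps and ((6-h)+1)/2 up-steps.
Sum over h with 1 ≤ h ≤ 5, h ≡ 1 (mod 2), 6-h ≡ 1 (mod 2):
h=1: C(6,1)·C(1,0)·C(5,3) = 6·1·10 = 60
h=3: C(6,3)·C(3,1)·C(3,2) = 20·3·3 = 180
h=5: C(6,5)·C(5,2)·C(1,1) = 6·10·1 = 60
Total favorable: 300
Total paths: 4^6 = 4096
P = 300/4096 = 75/1024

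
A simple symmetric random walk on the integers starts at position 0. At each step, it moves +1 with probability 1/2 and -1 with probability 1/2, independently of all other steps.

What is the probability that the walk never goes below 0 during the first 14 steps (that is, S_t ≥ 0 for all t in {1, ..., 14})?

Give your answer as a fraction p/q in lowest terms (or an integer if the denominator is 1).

Answer: 429/2048

Derivation:
Let f(t,s) = #length-t paths at position s with S_1..S_t all ≥ 0.
f(t,s) = f(t-1,s-1) + f(t-1,s+1) for s ≥ 0; f(t,s) = 0 for s < 0.
t=0: f(0,0)=1
t=1: f(1,1)=1
t=2: f(2,0)=1 f(2,2)=1
t=3: f(3,1)=2 f(3,3)=1
t=4: f(4,0)=2 f(4,2)=3 f(4,4)=1
t=5: f(5,1)=5 f(5,3)=4 f(5,5)=1
t=6: f(6,0)=5 f(6,2)=9 f(6,4)=5 f(6,6)=1
t=7: f(7,1)=14 f(7,3)=14 f(7,5)=6 f(7,7)=1
t=8: f(8,0)=14 f(8,2)=28 f(8,4)=20 f(8,6)=7 f(8,8)=1
t=9: f(9,1)=42 f(9,3)=48 f(9,5)=27 f(9,7)=8 f(9,9)=1
t=10: f(10,0)=42 f(10,2)=90 f(10,4)=75 f(10,6)=35 f(10,8)=9 f(10,10)=1
t=11: f(11,1)=132 f(11,3)=165 f(11,5)=110 f(11,7)=44 f(11,9)=10 f(11,11)=1
t=12: f(12,0)=132 f(12,2)=297 f(12,4)=275 f(12,6)=154 f(12,8)=54 f(12,10)=11 f(12,12)=1
t=13: f(13,1)=429 f(13,3)=572 f(13,5)=429 f(13,7)=208 f(13,9)=65 f(13,11)=12 f(13,13)=1
t=14: f(14,0)=429 f(14,2)=1001 f(14,4)=1001 f(14,6)=637 f(14,8)=273 f(14,10)=77 f(14,12)=13 f(14,14)=1
Σ_s f(14,s) = 3432
P = 3432/16384 = 429/2048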